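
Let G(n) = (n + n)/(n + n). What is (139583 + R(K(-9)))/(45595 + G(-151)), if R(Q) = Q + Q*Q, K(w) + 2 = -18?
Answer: 139963/45596 ≈ 3.0696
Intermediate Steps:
G(n) = 1 (G(n) = (2*n)/((2*n)) = (2*n)*(1/(2*n)) = 1)
K(w) = -20 (K(w) = -2 - 18 = -20)
R(Q) = Q + Q²
(139583 + R(K(-9)))/(45595 + G(-151)) = (139583 - 20*(1 - 20))/(45595 + 1) = (139583 - 20*(-19))/45596 = (139583 + 380)*(1/45596) = 139963*(1/45596) = 139963/45596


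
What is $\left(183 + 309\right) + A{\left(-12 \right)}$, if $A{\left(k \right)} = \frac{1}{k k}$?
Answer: $\frac{70849}{144} \approx 492.01$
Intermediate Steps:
$A{\left(k \right)} = \frac{1}{k^{2}}$
$\left(183 + 309\right) + A{\left(-12 \right)} = \left(183 + 309\right) + \frac{1}{144} = 492 + \frac{1}{144} = \frac{70849}{144}$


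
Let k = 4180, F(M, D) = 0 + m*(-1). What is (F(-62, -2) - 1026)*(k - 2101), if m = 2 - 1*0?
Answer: -2137212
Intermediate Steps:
m = 2 (m = 2 + 0 = 2)
F(M, D) = -2 (F(M, D) = 0 + 2*(-1) = 0 - 2 = -2)
(F(-62, -2) - 1026)*(k - 2101) = (-2 - 1026)*(4180 - 2101) = -1028*2079 = -2137212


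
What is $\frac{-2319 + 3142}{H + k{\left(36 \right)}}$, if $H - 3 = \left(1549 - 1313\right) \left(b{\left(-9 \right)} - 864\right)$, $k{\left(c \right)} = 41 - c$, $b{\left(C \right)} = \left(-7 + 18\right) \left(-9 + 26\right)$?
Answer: $- \frac{823}{159764} \approx -0.0051513$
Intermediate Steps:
$b{\left(C \right)} = 187$ ($b{\left(C \right)} = 11 \cdot 17 = 187$)
$H = -159769$ ($H = 3 + \left(1549 - 1313\right) \left(187 - 864\right) = 3 + 236 \left(-677\right) = 3 - 159772 = -159769$)
$\frac{-2319 + 3142}{H + k{\left(36 \right)}} = \frac{-2319 + 3142}{-159769 + \left(41 - 36\right)} = \frac{823}{-159769 + \left(41 - 36\right)} = \frac{823}{-159769 + 5} = \frac{823}{-159764} = 823 \left(- \frac{1}{159764}\right) = - \frac{823}{159764}$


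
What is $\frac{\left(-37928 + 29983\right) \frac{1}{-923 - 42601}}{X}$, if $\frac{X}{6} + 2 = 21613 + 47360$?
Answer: $\frac{1135}{2573051832} \approx 4.4111 \cdot 10^{-7}$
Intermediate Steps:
$X = 413826$ ($X = -12 + 6 \left(21613 + 47360\right) = -12 + 6 \cdot 68973 = -12 + 413838 = 413826$)
$\frac{\left(-37928 + 29983\right) \frac{1}{-923 - 42601}}{X} = \frac{\left(-37928 + 29983\right) \frac{1}{-923 - 42601}}{413826} = - \frac{7945}{-43524} \cdot \frac{1}{413826} = \left(-7945\right) \left(- \frac{1}{43524}\right) \frac{1}{413826} = \frac{7945}{43524} \cdot \frac{1}{413826} = \frac{1135}{2573051832}$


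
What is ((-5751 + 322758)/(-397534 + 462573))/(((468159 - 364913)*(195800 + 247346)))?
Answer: 317007/2975732743564724 ≈ 1.0653e-10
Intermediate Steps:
((-5751 + 322758)/(-397534 + 462573))/(((468159 - 364913)*(195800 + 247346))) = (317007/65039)/((103246*443146)) = (317007*(1/65039))/45753051916 = (317007/65039)*(1/45753051916) = 317007/2975732743564724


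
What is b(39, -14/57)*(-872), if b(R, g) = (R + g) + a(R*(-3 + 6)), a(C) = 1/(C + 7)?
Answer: -59726114/1767 ≈ -33801.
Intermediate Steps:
a(C) = 1/(7 + C)
b(R, g) = R + g + 1/(7 + 3*R) (b(R, g) = (R + g) + 1/(7 + R*(-3 + 6)) = (R + g) + 1/(7 + R*3) = (R + g) + 1/(7 + 3*R) = R + g + 1/(7 + 3*R))
b(39, -14/57)*(-872) = ((1 + (7 + 3*39)*(39 - 14/57))/(7 + 3*39))*(-872) = ((1 + (7 + 117)*(39 - 14*1/57))/(7 + 117))*(-872) = ((1 + 124*(39 - 14/57))/124)*(-872) = ((1 + 124*(2209/57))/124)*(-872) = ((1 + 273916/57)/124)*(-872) = ((1/124)*(273973/57))*(-872) = (273973/7068)*(-872) = -59726114/1767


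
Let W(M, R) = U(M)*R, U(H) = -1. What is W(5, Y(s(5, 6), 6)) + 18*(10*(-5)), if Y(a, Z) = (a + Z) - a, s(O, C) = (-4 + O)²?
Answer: -906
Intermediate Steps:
Y(a, Z) = Z (Y(a, Z) = (Z + a) - a = Z)
W(M, R) = -R
W(5, Y(s(5, 6), 6)) + 18*(10*(-5)) = -1*6 + 18*(10*(-5)) = -6 + 18*(-50) = -6 - 900 = -906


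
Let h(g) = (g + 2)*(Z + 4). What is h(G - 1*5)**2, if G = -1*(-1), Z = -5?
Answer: 4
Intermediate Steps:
G = 1
h(g) = -2 - g (h(g) = (g + 2)*(-5 + 4) = (2 + g)*(-1) = -2 - g)
h(G - 1*5)**2 = (-2 - (1 - 1*5))**2 = (-2 - (1 - 5))**2 = (-2 - 1*(-4))**2 = (-2 + 4)**2 = 2**2 = 4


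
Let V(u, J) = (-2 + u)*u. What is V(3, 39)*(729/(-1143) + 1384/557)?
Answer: 391953/70739 ≈ 5.5408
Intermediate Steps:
V(u, J) = u*(-2 + u)
V(3, 39)*(729/(-1143) + 1384/557) = (3*(-2 + 3))*(729/(-1143) + 1384/557) = (3*1)*(729*(-1/1143) + 1384*(1/557)) = 3*(-81/127 + 1384/557) = 3*(130651/70739) = 391953/70739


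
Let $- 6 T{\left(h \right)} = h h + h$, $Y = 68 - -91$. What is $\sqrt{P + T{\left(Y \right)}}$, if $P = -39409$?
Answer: $i \sqrt{43649} \approx 208.92 i$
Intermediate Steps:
$Y = 159$ ($Y = 68 + 91 = 159$)
$T{\left(h \right)} = - \frac{h}{6} - \frac{h^{2}}{6}$ ($T{\left(h \right)} = - \frac{h h + h}{6} = - \frac{h^{2} + h}{6} = - \frac{h + h^{2}}{6} = - \frac{h}{6} - \frac{h^{2}}{6}$)
$\sqrt{P + T{\left(Y \right)}} = \sqrt{-39409 - \frac{53 \left(1 + 159\right)}{2}} = \sqrt{-39409 - \frac{53}{2} \cdot 160} = \sqrt{-39409 - 4240} = \sqrt{-43649} = i \sqrt{43649}$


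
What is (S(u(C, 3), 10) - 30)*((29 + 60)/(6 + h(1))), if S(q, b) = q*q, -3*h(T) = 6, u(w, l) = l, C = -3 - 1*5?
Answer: -1869/4 ≈ -467.25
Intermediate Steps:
C = -8 (C = -3 - 5 = -8)
h(T) = -2 (h(T) = -1/3*6 = -2)
S(q, b) = q**2
(S(u(C, 3), 10) - 30)*((29 + 60)/(6 + h(1))) = (3**2 - 30)*((29 + 60)/(6 - 2)) = (9 - 30)*(89/4) = -1869/4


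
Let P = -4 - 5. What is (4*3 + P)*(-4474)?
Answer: -13422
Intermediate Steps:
P = -9
(4*3 + P)*(-4474) = (4*3 - 9)*(-4474) = (12 - 9)*(-4474) = 3*(-4474) = -13422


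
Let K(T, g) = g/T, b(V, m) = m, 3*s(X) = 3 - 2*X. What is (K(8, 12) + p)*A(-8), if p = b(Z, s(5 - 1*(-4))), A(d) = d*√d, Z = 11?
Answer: 56*I*√2 ≈ 79.196*I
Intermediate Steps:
s(X) = 1 - 2*X/3 (s(X) = (3 - 2*X)/3 = 1 - 2*X/3)
A(d) = d^(3/2)
p = -5 (p = 1 - 2*(5 - 1*(-4))/3 = 1 - 2*(5 + 4)/3 = 1 - ⅔*9 = 1 - 6 = -5)
(K(8, 12) + p)*A(-8) = (12/8 - 5)*(-8)^(3/2) = (12*(⅛) - 5)*(-16*I*√2) = (3/2 - 5)*(-16*I*√2) = -(-56)*I*√2 = 56*I*√2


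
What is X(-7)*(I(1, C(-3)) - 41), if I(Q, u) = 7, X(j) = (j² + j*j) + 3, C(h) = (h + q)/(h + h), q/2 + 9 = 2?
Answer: -3434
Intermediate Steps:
q = -14 (q = -18 + 2*2 = -18 + 4 = -14)
C(h) = (-14 + h)/(2*h) (C(h) = (h - 14)/(h + h) = (-14 + h)/((2*h)) = (-14 + h)*(1/(2*h)) = (-14 + h)/(2*h))
X(j) = 3 + 2*j² (X(j) = (j² + j²) + 3 = 2*j² + 3 = 3 + 2*j²)
X(-7)*(I(1, C(-3)) - 41) = (3 + 2*(-7)²)*(7 - 41) = (3 + 2*49)*(-34) = (3 + 98)*(-34) = 101*(-34) = -3434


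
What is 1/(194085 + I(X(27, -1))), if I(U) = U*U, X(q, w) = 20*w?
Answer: 1/194485 ≈ 5.1418e-6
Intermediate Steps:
I(U) = U²
1/(194085 + I(X(27, -1))) = 1/(194085 + (20*(-1))²) = 1/(194085 + (-20)²) = 1/(194085 + 400) = 1/194485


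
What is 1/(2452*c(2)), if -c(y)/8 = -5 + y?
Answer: 1/58848 ≈ 1.6993e-5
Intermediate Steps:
c(y) = 40 - 8*y (c(y) = -8*(-5 + y) = 40 - 8*y)
1/(2452*c(2)) = 1/(2452*(40 - 8*2)) = 1/(2452*(40 - 16)) = 1/(2452*24) = 1/58848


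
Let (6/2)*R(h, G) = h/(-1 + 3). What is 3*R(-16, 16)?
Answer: -8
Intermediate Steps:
R(h, G) = h/6 (R(h, G) = (h/(-1 + 3))/3 = (h/2)/3 = h/6)
3*R(-16, 16) = 3*((1/6)*(-16)) = 3*(-8/3) = -8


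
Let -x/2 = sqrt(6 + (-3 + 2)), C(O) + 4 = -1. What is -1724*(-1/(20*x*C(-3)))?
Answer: 431*sqrt(5)/250 ≈ 3.8550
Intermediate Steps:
C(O) = -5 (C(O) = -4 - 1 = -5)
x = -2*sqrt(5) (x = -2*sqrt(6 + (-3 + 2)) = -2*sqrt(6 - 1) = -2*sqrt(5) ≈ -4.4721)
-1724*(-1/(20*x*C(-3))) = -1724*(-sqrt(5)/1000) = -(-431)*sqrt(5)/250 = 431*sqrt(5)/250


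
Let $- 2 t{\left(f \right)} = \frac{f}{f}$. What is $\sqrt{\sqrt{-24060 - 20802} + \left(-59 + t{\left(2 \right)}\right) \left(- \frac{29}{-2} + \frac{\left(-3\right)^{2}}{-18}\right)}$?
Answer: $\sqrt{-833 + i \sqrt{44862}} \approx 3.6405 + 29.09 i$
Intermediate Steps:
$t{\left(f \right)} = - \frac{1}{2}$ ($t{\left(f \right)} = - \frac{f \frac{1}{f}}{2} = \left(- \frac{1}{2}\right) 1 = - \frac{1}{2}$)
$\sqrt{\sqrt{-24060 - 20802} + \left(-59 + t{\left(2 \right)}\right) \left(- \frac{29}{-2} + \frac{\left(-3\right)^{2}}{-18}\right)} = \sqrt{\sqrt{-24060 - 20802} + \left(-59 - \frac{1}{2}\right) \left(- \frac{29}{-2} + \frac{\left(-3\right)^{2}}{-18}\right)} = \sqrt{\sqrt{-44862} - \frac{119 \left(\left(-29\right) \left(- \frac{1}{2}\right) + 9 \left(- \frac{1}{18}\right)\right)}{2}} = \sqrt{i \sqrt{44862} - \frac{119 \left(\frac{29}{2} - \frac{1}{2}\right)}{2}} = \sqrt{i \sqrt{44862} - 833} = \sqrt{-833 + i \sqrt{44862}}$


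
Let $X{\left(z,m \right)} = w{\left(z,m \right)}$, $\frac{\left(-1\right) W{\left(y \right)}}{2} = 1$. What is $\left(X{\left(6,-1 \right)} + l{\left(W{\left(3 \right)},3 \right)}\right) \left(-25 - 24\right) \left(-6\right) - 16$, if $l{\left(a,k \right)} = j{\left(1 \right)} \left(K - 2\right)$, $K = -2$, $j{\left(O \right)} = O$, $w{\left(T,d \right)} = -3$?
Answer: $-2074$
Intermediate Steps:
$W{\left(y \right)} = -2$ ($W{\left(y \right)} = \left(-2\right) 1 = -2$)
$X{\left(z,m \right)} = -3$
$l{\left(a,k \right)} = -4$ ($l{\left(a,k \right)} = 1 \left(-2 - 2\right) = 1 \left(-4\right) = -4$)
$\left(X{\left(6,-1 \right)} + l{\left(W{\left(3 \right)},3 \right)}\right) \left(-25 - 24\right) \left(-6\right) - 16 = \left(-3 - 4\right) \left(-25 - 24\right) \left(-6\right) - 16 = \left(-7\right) \left(-49\right) \left(-6\right) + \left(-24 + 8\right) = 343 \left(-6\right) - 16 = -2058 - 16 = -2074$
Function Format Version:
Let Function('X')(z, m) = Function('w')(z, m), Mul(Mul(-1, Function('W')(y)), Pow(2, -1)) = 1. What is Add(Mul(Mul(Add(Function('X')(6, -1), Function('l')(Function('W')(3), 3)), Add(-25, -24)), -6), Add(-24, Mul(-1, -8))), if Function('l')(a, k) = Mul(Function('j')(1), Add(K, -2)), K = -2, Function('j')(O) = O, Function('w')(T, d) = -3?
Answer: -2074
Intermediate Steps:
Function('W')(y) = -2 (Function('W')(y) = Mul(-2, 1) = -2)
Function('X')(z, m) = -3
Function('l')(a, k) = -4 (Function('l')(a, k) = Mul(1, Add(-2, -2)) = Mul(1, -4) = -4)
Add(Mul(Mul(Add(Function('X')(6, -1), Function('l')(Function('W')(3), 3)), Add(-25, -24)), -6), Add(-24, Mul(-1, -8))) = Add(Mul(Mul(Add(-3, -4), Add(-25, -24)), -6), Add(-24, Mul(-1, -8))) = Add(Mul(Mul(-7, -49), -6), Add(-24, 8)) = Add(Mul(343, -6), -16) = Add(-2058, -16) = -2074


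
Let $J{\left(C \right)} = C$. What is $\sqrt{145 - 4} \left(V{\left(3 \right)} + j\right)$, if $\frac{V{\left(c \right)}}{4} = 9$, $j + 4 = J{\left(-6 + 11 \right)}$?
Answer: $37 \sqrt{141} \approx 439.35$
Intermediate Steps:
$j = 1$ ($j = -4 + \left(-6 + 11\right) = -4 + 5 = 1$)
$V{\left(c \right)} = 36$ ($V{\left(c \right)} = 4 \cdot 9 = 36$)
$\sqrt{145 - 4} \left(V{\left(3 \right)} + j\right) = \sqrt{145 - 4} \left(36 + 1\right) = \sqrt{141} \cdot 37 = 37 \sqrt{141}$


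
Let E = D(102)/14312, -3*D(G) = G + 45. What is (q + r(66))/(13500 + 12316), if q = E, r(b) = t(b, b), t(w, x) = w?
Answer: 944543/369478592 ≈ 0.0025564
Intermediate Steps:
D(G) = -15 - G/3 (D(G) = -(G + 45)/3 = -(45 + G)/3 = -15 - G/3)
r(b) = b
E = -49/14312 (E = (-15 - ⅓*102)/14312 = (-15 - 34)*(1/14312) = -49*1/14312 = -49/14312 ≈ -0.0034237)
q = -49/14312 ≈ -0.0034237
(q + r(66))/(13500 + 12316) = (-49/14312 + 66)/(13500 + 12316) = (944543/14312)/25816 = (944543/14312)*(1/25816) = 944543/369478592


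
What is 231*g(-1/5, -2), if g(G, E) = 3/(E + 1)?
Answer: -693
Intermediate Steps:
g(G, E) = 3/(1 + E)
231*g(-1/5, -2) = 231*(3/(1 - 2)) = 231*(3/(-1)) = 231*(3*(-1)) = 231*(-3) = -693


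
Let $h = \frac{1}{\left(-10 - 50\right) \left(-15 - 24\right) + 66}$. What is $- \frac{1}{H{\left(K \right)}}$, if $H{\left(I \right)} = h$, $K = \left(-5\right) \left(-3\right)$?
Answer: $-2406$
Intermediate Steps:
$K = 15$
$h = \frac{1}{2406}$ ($h = \frac{1}{\left(-60\right) \left(-39\right) + 66} = \frac{1}{2340 + 66} = \frac{1}{2406} \approx 0.00041563$)
$H{\left(I \right)} = \frac{1}{2406}$
$- \frac{1}{H{\left(K \right)}} = - \frac{1}{\frac{1}{2406}} = \left(-1\right) 2406 = -2406$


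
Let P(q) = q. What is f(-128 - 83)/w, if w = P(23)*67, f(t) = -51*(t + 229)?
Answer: -918/1541 ≈ -0.59572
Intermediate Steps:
f(t) = -11679 - 51*t (f(t) = -51*(229 + t) = -11679 - 51*t)
w = 1541 (w = 23*67 = 1541)
f(-128 - 83)/w = (-11679 - 51*(-128 - 83))/1541 = (-11679 - 51*(-211))*(1/1541) = (-11679 + 10761)*(1/1541) = -918*1/1541 = -918/1541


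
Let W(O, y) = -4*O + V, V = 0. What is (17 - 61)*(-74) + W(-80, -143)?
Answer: 3576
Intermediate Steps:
W(O, y) = -4*O (W(O, y) = -4*O + 0 = -4*O)
(17 - 61)*(-74) + W(-80, -143) = (17 - 61)*(-74) - 4*(-80) = -44*(-74) + 320 = 3256 + 320 = 3576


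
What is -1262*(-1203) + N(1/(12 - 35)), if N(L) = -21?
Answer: 1518165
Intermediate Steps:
-1262*(-1203) + N(1/(12 - 35)) = -1262*(-1203) - 21 = 1518186 - 21 = 1518165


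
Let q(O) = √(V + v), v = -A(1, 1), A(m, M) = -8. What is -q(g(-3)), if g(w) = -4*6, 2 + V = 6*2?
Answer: -3*√2 ≈ -4.2426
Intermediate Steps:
V = 10 (V = -2 + 6*2 = -2 + 12 = 10)
g(w) = -24
v = 8 (v = -1*(-8) = 8)
q(O) = 3*√2 (q(O) = √(10 + 8) = √18 = 3*√2)
-q(g(-3)) = -3*√2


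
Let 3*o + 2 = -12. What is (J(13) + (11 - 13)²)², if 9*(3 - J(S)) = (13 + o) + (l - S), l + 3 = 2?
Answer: 42436/729 ≈ 58.211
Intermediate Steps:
l = -1 (l = -3 + 2 = -1)
o = -14/3 (o = -⅔ + (⅓)*(-12) = -⅔ - 4 = -14/3 ≈ -4.6667)
J(S) = 59/27 + S/9 (J(S) = 3 - ((13 - 14/3) + (-1 - S))/9 = 3 - (25/3 + (-1 - S))/9 = 3 - (22/3 - S)/9 = 3 + (-22/27 + S/9) = 59/27 + S/9)
(J(13) + (11 - 13)²)² = ((59/27 + (⅑)*13) + (11 - 13)²)² = ((59/27 + 13/9) + (-2)²)² = (98/27 + 4)² = (206/27)² = 42436/729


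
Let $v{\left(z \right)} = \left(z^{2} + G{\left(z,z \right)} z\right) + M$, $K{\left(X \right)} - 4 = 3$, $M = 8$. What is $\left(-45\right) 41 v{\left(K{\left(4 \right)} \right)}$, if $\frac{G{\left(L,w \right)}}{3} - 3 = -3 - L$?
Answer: $166050$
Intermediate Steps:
$K{\left(X \right)} = 7$ ($K{\left(X \right)} = 4 + 3 = 7$)
$G{\left(L,w \right)} = - 3 L$ ($G{\left(L,w \right)} = 9 + 3 \left(-3 - L\right) = 9 - \left(9 + 3 L\right) = - 3 L$)
$v{\left(z \right)} = 8 - 2 z^{2}$ ($v{\left(z \right)} = \left(z^{2} + - 3 z z\right) + 8 = \left(z^{2} - 3 z^{2}\right) + 8 = - 2 z^{2} + 8 = 8 - 2 z^{2}$)
$\left(-45\right) 41 v{\left(K{\left(4 \right)} \right)} = \left(-45\right) 41 \left(8 - 2 \cdot 7^{2}\right) = - 1845 \left(8 - 98\right) = \left(-1845\right) \left(-90\right) = 166050$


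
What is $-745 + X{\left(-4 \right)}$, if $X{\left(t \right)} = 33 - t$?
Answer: $-708$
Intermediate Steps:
$-745 + X{\left(-4 \right)} = -745 + \left(33 - -4\right) = -745 + \left(33 + 4\right) = -745 + 37 = -708$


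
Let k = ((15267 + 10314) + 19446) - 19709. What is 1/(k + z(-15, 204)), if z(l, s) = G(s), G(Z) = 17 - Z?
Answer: 1/25131 ≈ 3.9792e-5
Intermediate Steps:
z(l, s) = 17 - s
k = 25318 (k = (25581 + 19446) - 19709 = 45027 - 19709 = 25318)
1/(k + z(-15, 204)) = 1/(25318 + (17 - 1*204)) = 1/(25318 + (17 - 204)) = 1/(25318 - 187) = 1/25131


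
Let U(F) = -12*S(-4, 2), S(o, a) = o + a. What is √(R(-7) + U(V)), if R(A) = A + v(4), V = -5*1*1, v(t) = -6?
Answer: √11 ≈ 3.3166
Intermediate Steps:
S(o, a) = a + o
V = -5 (V = -5*1 = -5)
U(F) = 24 (U(F) = -12*(2 - 4) = -12*(-2) = 24)
R(A) = -6 + A (R(A) = A - 6 = -6 + A)
√(R(-7) + U(V)) = √((-6 - 7) + 24) = √(-13 + 24) = √11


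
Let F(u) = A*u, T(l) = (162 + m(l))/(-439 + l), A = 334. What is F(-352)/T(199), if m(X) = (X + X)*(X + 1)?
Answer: 14108160/39881 ≈ 353.76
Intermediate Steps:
m(X) = 2*X*(1 + X) (m(X) = (2*X)*(1 + X) = 2*X*(1 + X))
T(l) = (162 + 2*l*(1 + l))/(-439 + l)
F(u) = 334*u
F(-352)/T(199) = (334*(-352))/((2*(81 + 199*(1 + 199))/(-439 + 199))) = -117568*(-120/(81 + 199*200)) = -117568*(-120/(81 + 39800)) = -117568/(2*(-1/240)*39881) = -117568/(-39881/120) = -117568*(-120/39881) = 14108160/39881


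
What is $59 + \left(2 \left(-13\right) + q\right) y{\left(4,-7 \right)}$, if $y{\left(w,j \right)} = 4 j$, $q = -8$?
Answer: $1011$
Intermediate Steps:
$59 + \left(2 \left(-13\right) + q\right) y{\left(4,-7 \right)} = 59 + \left(2 \left(-13\right) - 8\right) 4 \left(-7\right) = 59 + \left(-26 - 8\right) \left(-28\right) = 59 - -952 = 59 + 952 = 1011$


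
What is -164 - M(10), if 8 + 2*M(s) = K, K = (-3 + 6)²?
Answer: -329/2 ≈ -164.50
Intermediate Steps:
K = 9 (K = 3² = 9)
M(s) = ½ (M(s) = -4 + (½)*9 = -4 + 9/2 = ½)
-164 - M(10) = -164 - 1*½ = -164 - ½ = -329/2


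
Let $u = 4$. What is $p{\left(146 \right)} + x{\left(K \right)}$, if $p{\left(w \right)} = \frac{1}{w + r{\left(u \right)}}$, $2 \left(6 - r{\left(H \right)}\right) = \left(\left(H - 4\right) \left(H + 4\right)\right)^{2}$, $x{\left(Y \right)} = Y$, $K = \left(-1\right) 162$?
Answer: $- \frac{24623}{152} \approx -161.99$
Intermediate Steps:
$K = -162$
$r{\left(H \right)} = 6 - \frac{\left(-4 + H\right)^{2} \left(4 + H\right)^{2}}{2}$ ($r{\left(H \right)} = 6 - \frac{\left(\left(H - 4\right) \left(H + 4\right)\right)^{2}}{2} = 6 - \frac{\left(\left(-4 + H\right) \left(4 + H\right)\right)^{2}}{2} = 6 - \frac{\left(-4 + H\right)^{2} \left(4 + H\right)^{2}}{2}$)
$p{\left(w \right)} = \frac{1}{6 + w}$ ($p{\left(w \right)} = \frac{1}{w - \left(122 - 256 + 128\right)} = \frac{1}{w - -6} = \frac{1}{w + 6} = \frac{1}{6 + w}$)
$p{\left(146 \right)} + x{\left(K \right)} = \frac{1}{6 + 146} - 162 = \frac{1}{152} - 162 = - \frac{24623}{152}$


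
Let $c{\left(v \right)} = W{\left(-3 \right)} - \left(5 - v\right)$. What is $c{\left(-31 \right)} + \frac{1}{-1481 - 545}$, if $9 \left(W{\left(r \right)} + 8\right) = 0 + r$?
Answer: $- \frac{269461}{6078} \approx -44.334$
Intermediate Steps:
$W{\left(r \right)} = -8 + \frac{r}{9}$ ($W{\left(r \right)} = -8 + \frac{0 + r}{9} = -8 + \frac{r}{9}$)
$c{\left(v \right)} = - \frac{40}{3} + v$ ($c{\left(v \right)} = \left(-8 + \frac{1}{9} \left(-3\right)\right) - \left(5 - v\right) = \left(-8 - \frac{1}{3}\right) + \left(-5 + v\right) = - \frac{25}{3} + \left(-5 + v\right) = - \frac{40}{3} + v$)
$c{\left(-31 \right)} + \frac{1}{-1481 - 545} = \left(- \frac{40}{3} - 31\right) + \frac{1}{-1481 - 545} = - \frac{133}{3} + \frac{1}{-2026} = - \frac{133}{3} - \frac{1}{2026} = - \frac{269461}{6078}$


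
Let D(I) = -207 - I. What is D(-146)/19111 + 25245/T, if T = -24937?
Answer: -43998032/43324637 ≈ -1.0155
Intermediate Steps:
D(-146)/19111 + 25245/T = (-207 - 1*(-146))/19111 + 25245/(-24937) = (-207 + 146)*(1/19111) + 25245*(-1/24937) = -61*1/19111 - 2295/2267 = -61/19111 - 2295/2267 = -43998032/43324637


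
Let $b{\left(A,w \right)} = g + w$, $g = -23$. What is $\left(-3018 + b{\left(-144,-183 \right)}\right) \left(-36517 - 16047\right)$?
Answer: $169466336$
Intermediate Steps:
$b{\left(A,w \right)} = -23 + w$
$\left(-3018 + b{\left(-144,-183 \right)}\right) \left(-36517 - 16047\right) = \left(-3018 - 206\right) \left(-36517 - 16047\right) = \left(-3018 - 206\right) \left(-52564\right) = \left(-3224\right) \left(-52564\right) = 169466336$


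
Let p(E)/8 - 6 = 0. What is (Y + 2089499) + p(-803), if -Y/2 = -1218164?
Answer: 4525875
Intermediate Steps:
Y = 2436328 (Y = -2*(-1218164) = 2436328)
p(E) = 48 (p(E) = 48 + 8*0 = 48 + 0 = 48)
(Y + 2089499) + p(-803) = (2436328 + 2089499) + 48 = 4525827 + 48 = 4525875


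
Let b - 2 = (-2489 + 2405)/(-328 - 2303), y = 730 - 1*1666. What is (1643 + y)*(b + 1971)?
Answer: 1223356743/877 ≈ 1.3949e+6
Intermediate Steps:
y = -936 (y = 730 - 1666 = -936)
b = 1782/877 (b = 2 + (-2489 + 2405)/(-328 - 2303) = 2 - 84/(-2631) = 2 - 84*(-1/2631) = 2 + 28/877 = 1782/877 ≈ 2.0319)
(1643 + y)*(b + 1971) = (1643 - 936)*(1782/877 + 1971) = 707*(1730349/877) = 1223356743/877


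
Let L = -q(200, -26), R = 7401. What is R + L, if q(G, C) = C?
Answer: 7427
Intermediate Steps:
L = 26 (L = -1*(-26) = 26)
R + L = 7401 + 26 = 7427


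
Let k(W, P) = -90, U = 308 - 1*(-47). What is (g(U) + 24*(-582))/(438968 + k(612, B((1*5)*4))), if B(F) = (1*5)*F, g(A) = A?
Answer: -13613/438878 ≈ -0.031018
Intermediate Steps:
U = 355 (U = 308 + 47 = 355)
B(F) = 5*F
(g(U) + 24*(-582))/(438968 + k(612, B((1*5)*4))) = (355 + 24*(-582))/(438968 - 90) = (355 - 13968)/438878 = -13613*1/438878 = -13613/438878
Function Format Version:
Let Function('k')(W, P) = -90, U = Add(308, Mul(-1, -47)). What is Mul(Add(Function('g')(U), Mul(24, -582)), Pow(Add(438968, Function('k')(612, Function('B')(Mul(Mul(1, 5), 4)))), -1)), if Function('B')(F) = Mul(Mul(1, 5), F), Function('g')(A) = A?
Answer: Rational(-13613, 438878) ≈ -0.031018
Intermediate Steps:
U = 355 (U = Add(308, 47) = 355)
Function('B')(F) = Mul(5, F)
Mul(Add(Function('g')(U), Mul(24, -582)), Pow(Add(438968, Function('k')(612, Function('B')(Mul(Mul(1, 5), 4)))), -1)) = Mul(Add(355, Mul(24, -582)), Pow(Add(438968, -90), -1)) = Mul(Add(355, -13968), Pow(438878, -1)) = Mul(-13613, Rational(1, 438878)) = Rational(-13613, 438878)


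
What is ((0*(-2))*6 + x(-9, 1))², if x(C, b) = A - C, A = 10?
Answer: 361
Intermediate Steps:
x(C, b) = 10 - C
((0*(-2))*6 + x(-9, 1))² = ((0*(-2))*6 + (10 - 1*(-9)))² = (0*6 + (10 + 9))² = (0 + 19)² = 19² = 361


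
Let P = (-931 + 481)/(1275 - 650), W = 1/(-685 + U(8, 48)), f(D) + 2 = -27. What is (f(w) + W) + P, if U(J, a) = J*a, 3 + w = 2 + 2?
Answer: -223668/7525 ≈ -29.723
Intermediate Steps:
w = 1 (w = -3 + (2 + 2) = -3 + 4 = 1)
f(D) = -29 (f(D) = -2 - 27 = -29)
W = -1/301 (W = 1/(-685 + 8*48) = 1/(-685 + 384) = 1/(-301) = -1/301 ≈ -0.0033223)
P = -18/25 (P = -450/625 = -450*1/625 = -18/25 ≈ -0.72000)
(f(w) + W) + P = (-29 - 1/301) - 18/25 = -8730/301 - 18/25 = -223668/7525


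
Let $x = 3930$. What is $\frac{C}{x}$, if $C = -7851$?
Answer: $- \frac{2617}{1310} \approx -1.9977$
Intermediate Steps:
$\frac{C}{x} = - \frac{7851}{3930} = \left(-7851\right) \frac{1}{3930} = - \frac{2617}{1310}$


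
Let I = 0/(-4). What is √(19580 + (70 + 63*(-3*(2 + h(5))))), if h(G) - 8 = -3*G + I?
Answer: √20595 ≈ 143.51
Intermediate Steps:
I = 0 (I = 0*(-¼) = 0)
h(G) = 8 - 3*G (h(G) = 8 + (-3*G + 0) = 8 - 3*G)
√(19580 + (70 + 63*(-3*(2 + h(5))))) = √(19580 + (70 + 63*(-3*(2 + (8 - 3*5))))) = √(19580 + (70 + 63*(-3*(2 + (8 - 15))))) = √(19580 + (70 + 63*(-3*(2 - 7)))) = √(19580 + (70 + 63*(-3*(-5)))) = √(19580 + (70 + 63*15)) = √(19580 + (70 + 945)) = √(19580 + 1015) = √20595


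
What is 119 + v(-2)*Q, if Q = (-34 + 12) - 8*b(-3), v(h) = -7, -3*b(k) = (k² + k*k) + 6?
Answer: -175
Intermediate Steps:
b(k) = -2 - 2*k²/3 (b(k) = -((k² + k*k) + 6)/3 = -((k² + k²) + 6)/3 = -(2*k² + 6)/3 = -(6 + 2*k²)/3 = -2 - 2*k²/3)
Q = 42 (Q = (-34 + 12) - 8*(-2 - ⅔*(-3)²) = -22 - 8*(-2 - ⅔*9) = -22 - 8*(-2 - 6) = -22 - 8*(-8) = -22 + 64 = 42)
119 + v(-2)*Q = 119 - 7*42 = 119 - 294 = -175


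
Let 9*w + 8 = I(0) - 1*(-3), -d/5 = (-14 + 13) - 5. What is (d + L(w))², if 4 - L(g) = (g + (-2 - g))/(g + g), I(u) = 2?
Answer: 961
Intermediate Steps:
d = 30 (d = -5*((-14 + 13) - 5) = -5*(-1 - 5) = -5*(-6) = 30)
w = -⅓ (w = -8/9 + (2 - 1*(-3))/9 = -8/9 + (2 + 3)/9 = -8/9 + (⅑)*5 = -8/9 + 5/9 = -⅓ ≈ -0.33333)
L(g) = 4 + 1/g (L(g) = 4 - (g + (-2 - g))/(g + g) = 4 - (-2)/(2*g) = 4 - (-2)*1/(2*g) = 4 - (-1)/g = 4 + 1/g)
(d + L(w))² = (30 + (4 + 1/(-⅓)))² = (30 + (4 - 3))² = (30 + 1)² = 31² = 961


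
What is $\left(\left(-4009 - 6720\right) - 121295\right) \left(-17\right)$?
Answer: $2244408$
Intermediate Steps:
$\left(\left(-4009 - 6720\right) - 121295\right) \left(-17\right) = \left(-10729 - 121295\right) \left(-17\right) = \left(-132024\right) \left(-17\right) = 2244408$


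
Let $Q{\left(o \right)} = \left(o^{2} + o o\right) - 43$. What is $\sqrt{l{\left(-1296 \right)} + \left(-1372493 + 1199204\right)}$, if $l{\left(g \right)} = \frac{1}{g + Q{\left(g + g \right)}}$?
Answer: $\frac{2 i \sqrt{7820318201839356895}}{13435589} \approx 416.28 i$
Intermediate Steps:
$Q{\left(o \right)} = -43 + 2 o^{2}$ ($Q{\left(o \right)} = \left(o^{2} + o^{2}\right) - 43 = 2 o^{2} - 43 = -43 + 2 o^{2}$)
$l{\left(g \right)} = \frac{1}{-43 + g + 8 g^{2}}$ ($l{\left(g \right)} = \frac{1}{g + \left(-43 + 2 \left(g + g\right)^{2}\right)} = \frac{1}{g + \left(-43 + 2 \left(2 g\right)^{2}\right)} = \frac{1}{g + \left(-43 + 2 \cdot 4 g^{2}\right)} = \frac{1}{g + \left(-43 + 8 g^{2}\right)} = \frac{1}{-43 + g + 8 g^{2}}$)
$\sqrt{l{\left(-1296 \right)} + \left(-1372493 + 1199204\right)} = \sqrt{\frac{1}{-43 - 1296 + 8 \left(-1296\right)^{2}} + \left(-1372493 + 1199204\right)} = \sqrt{\frac{1}{-43 - 1296 + 8 \cdot 1679616} - 173289} = \sqrt{\frac{1}{-43 - 1296 + 13436928} - 173289} = \sqrt{\frac{1}{13435589} - 173289} = \sqrt{- \frac{2328239782220}{13435589}} = \frac{2 i \sqrt{7820318201839356895}}{13435589}$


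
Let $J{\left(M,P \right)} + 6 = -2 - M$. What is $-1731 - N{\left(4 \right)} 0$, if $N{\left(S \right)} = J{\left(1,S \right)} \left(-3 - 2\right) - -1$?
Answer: $-1731$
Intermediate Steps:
$J{\left(M,P \right)} = -8 - M$ ($J{\left(M,P \right)} = -6 - \left(2 + M\right) = -8 - M$)
$N{\left(S \right)} = 46$ ($N{\left(S \right)} = \left(-8 - 1\right) \left(-3 - 2\right) - -1 = \left(-8 - 1\right) \left(-5\right) + 1 = \left(-9\right) \left(-5\right) + 1 = 45 + 1 = 46$)
$-1731 - N{\left(4 \right)} 0 = -1731 - 46 \cdot 0 = -1731 - 0 = -1731 + 0 = -1731$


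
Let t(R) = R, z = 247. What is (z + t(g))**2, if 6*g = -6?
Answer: 60516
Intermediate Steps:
g = -1 (g = (1/6)*(-6) = -1)
(z + t(g))**2 = (247 - 1)**2 = 246**2 = 60516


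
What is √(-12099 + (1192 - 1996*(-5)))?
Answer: 3*I*√103 ≈ 30.447*I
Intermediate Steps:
√(-12099 + (1192 - 1996*(-5))) = √(-12099 + (1192 - 1*(-9980))) = √(-12099 + (1192 + 9980)) = √(-12099 + 11172) = √(-927) = 3*I*√103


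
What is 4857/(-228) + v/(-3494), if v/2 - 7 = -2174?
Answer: -2663701/132772 ≈ -20.062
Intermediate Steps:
v = -4334 (v = 14 + 2*(-2174) = 14 - 4348 = -4334)
4857/(-228) + v/(-3494) = 4857/(-228) - 4334/(-3494) = 4857*(-1/228) - 4334*(-1/3494) = -1619/76 + 2167/1747 = -2663701/132772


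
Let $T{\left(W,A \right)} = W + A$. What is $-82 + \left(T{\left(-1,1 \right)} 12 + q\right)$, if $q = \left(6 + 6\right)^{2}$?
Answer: $62$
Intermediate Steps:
$T{\left(W,A \right)} = A + W$
$q = 144$ ($q = 12^{2} = 144$)
$-82 + \left(T{\left(-1,1 \right)} 12 + q\right) = -82 + \left(\left(1 - 1\right) 12 + 144\right) = -82 + \left(0 \cdot 12 + 144\right) = -82 + \left(0 + 144\right) = -82 + 144 = 62$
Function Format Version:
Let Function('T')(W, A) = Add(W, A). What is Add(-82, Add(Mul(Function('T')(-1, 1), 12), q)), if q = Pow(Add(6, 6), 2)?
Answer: 62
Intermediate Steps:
Function('T')(W, A) = Add(A, W)
q = 144 (q = Pow(12, 2) = 144)
Add(-82, Add(Mul(Function('T')(-1, 1), 12), q)) = Add(-82, Add(Mul(Add(1, -1), 12), 144)) = Add(-82, Add(Mul(0, 12), 144)) = Add(-82, Add(0, 144)) = Add(-82, 144) = 62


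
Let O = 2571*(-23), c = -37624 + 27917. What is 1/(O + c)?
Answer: -1/68840 ≈ -1.4526e-5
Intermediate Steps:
c = -9707
O = -59133
1/(O + c) = 1/(-59133 - 9707) = 1/(-68840) = -1/68840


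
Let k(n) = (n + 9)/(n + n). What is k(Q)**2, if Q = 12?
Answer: 49/64 ≈ 0.76563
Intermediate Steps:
k(n) = (9 + n)/(2*n) (k(n) = (9 + n)/((2*n)) = (9 + n)*(1/(2*n)) = (9 + n)/(2*n))
k(Q)**2 = ((1/2)*(9 + 12)/12)**2 = ((1/2)*(1/12)*21)**2 = (7/8)**2 = 49/64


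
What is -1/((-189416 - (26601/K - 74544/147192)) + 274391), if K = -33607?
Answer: -206111731/17514611869000 ≈ -1.1768e-5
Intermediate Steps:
-1/((-189416 - (26601/K - 74544/147192)) + 274391) = -1/((-189416 - (26601/(-33607) - 74544/147192)) + 274391) = -1/((-189416 - (26601*(-1/33607) - 74544*1/147192)) + 274391) = -1/((-189416 - (-26601/33607 - 3106/6133)) + 274391) = -1/((-189416 - 1*(-267527275/206111731)) + 274391) = -1/((-189416 + 267527275/206111731) + 274391) = -1/(-39040592111821/206111731 + 274391) = -1/17514611869000/206111731 = -1*206111731/17514611869000 = -206111731/17514611869000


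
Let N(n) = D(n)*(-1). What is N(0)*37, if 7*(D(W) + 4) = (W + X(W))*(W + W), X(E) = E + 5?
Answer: 148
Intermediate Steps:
X(E) = 5 + E
D(W) = -4 + 2*W*(5 + 2*W)/7 (D(W) = -4 + ((W + (5 + W))*(W + W))/7 = -4 + ((5 + 2*W)*(2*W))/7 = -4 + (2*W*(5 + 2*W))/7 = -4 + 2*W*(5 + 2*W)/7)
N(n) = 4 - 10*n/7 - 4*n²/7 (N(n) = (-4 + 4*n²/7 + 10*n/7)*(-1) = 4 - 10*n/7 - 4*n²/7)
N(0)*37 = (4 - 10/7*0 - 4/7*0²)*37 = (4 + 0 - 4/7*0)*37 = (4 + 0 + 0)*37 = 4*37 = 148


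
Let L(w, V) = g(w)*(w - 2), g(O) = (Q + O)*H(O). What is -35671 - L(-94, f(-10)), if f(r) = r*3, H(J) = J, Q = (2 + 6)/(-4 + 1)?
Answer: 836649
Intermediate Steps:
Q = -8/3 (Q = 8/(-3) = 8*(-⅓) = -8/3 ≈ -2.6667)
g(O) = O*(-8/3 + O) (g(O) = (-8/3 + O)*O = O*(-8/3 + O))
f(r) = 3*r
L(w, V) = w*(-8 + 3*w)*(-2 + w)/3 (L(w, V) = (w*(-8 + 3*w)/3)*(w - 2) = (w*(-8 + 3*w)/3)*(-2 + w) = w*(-8 + 3*w)*(-2 + w)/3)
-35671 - L(-94, f(-10)) = -35671 - (-94)*(-8 + 3*(-94))*(-2 - 94)/3 = -35671 - (-94)*(-8 - 282)*(-96)/3 = -35671 - (-94)*(-290)*(-96)/3 = -35671 - 1*(-872320) = -35671 + 872320 = 836649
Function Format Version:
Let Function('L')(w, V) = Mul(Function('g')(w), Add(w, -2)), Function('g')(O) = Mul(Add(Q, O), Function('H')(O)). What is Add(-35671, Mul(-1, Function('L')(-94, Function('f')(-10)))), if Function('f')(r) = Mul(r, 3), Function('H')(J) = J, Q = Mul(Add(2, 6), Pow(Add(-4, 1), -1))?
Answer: 836649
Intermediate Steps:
Q = Rational(-8, 3) (Q = Mul(8, Pow(-3, -1)) = Mul(8, Rational(-1, 3)) = Rational(-8, 3) ≈ -2.6667)
Function('g')(O) = Mul(O, Add(Rational(-8, 3), O)) (Function('g')(O) = Mul(Add(Rational(-8, 3), O), O) = Mul(O, Add(Rational(-8, 3), O)))
Function('f')(r) = Mul(3, r)
Function('L')(w, V) = Mul(Rational(1, 3), w, Add(-8, Mul(3, w)), Add(-2, w)) (Function('L')(w, V) = Mul(Mul(Rational(1, 3), w, Add(-8, Mul(3, w))), Add(w, -2)) = Mul(Mul(Rational(1, 3), w, Add(-8, Mul(3, w))), Add(-2, w)) = Mul(Rational(1, 3), w, Add(-8, Mul(3, w)), Add(-2, w)))
Add(-35671, Mul(-1, Function('L')(-94, Function('f')(-10)))) = Add(-35671, Mul(-1, Mul(Rational(1, 3), -94, Add(-8, Mul(3, -94)), Add(-2, -94)))) = Add(-35671, Mul(-1, Mul(Rational(1, 3), -94, Add(-8, -282), -96))) = Add(-35671, Mul(-1, Mul(Rational(1, 3), -94, -290, -96))) = Add(-35671, Mul(-1, -872320)) = Add(-35671, 872320) = 836649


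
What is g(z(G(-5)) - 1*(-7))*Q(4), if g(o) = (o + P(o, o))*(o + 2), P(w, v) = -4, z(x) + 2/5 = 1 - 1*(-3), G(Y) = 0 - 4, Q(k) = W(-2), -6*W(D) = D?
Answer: 693/25 ≈ 27.720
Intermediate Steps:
W(D) = -D/6
Q(k) = ⅓ (Q(k) = -⅙*(-2) = ⅓)
G(Y) = -4
z(x) = 18/5 (z(x) = -⅖ + (1 - 1*(-3)) = -⅖ + (1 + 3) = -⅖ + 4 = 18/5)
g(o) = (-4 + o)*(2 + o) (g(o) = (o - 4)*(o + 2) = (-4 + o)*(2 + o))
g(z(G(-5)) - 1*(-7))*Q(4) = (-8 + (18/5 - 1*(-7))² - 2*(18/5 - 1*(-7)))*(⅓) = (-8 + (18/5 + 7)² - 2*(18/5 + 7))*(⅓) = (-8 + (53/5)² - 2*53/5)*(⅓) = (-8 + 2809/25 - 106/5)*(⅓) = (2079/25)*(⅓) = 693/25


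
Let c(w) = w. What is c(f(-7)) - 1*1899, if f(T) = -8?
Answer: -1907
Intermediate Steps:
c(f(-7)) - 1*1899 = -8 - 1*1899 = -8 - 1899 = -1907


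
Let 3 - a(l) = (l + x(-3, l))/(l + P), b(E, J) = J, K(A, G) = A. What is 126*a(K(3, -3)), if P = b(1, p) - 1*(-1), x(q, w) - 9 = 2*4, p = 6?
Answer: 126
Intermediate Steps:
x(q, w) = 17 (x(q, w) = 9 + 2*4 = 9 + 8 = 17)
P = 7 (P = 6 - 1*(-1) = 6 + 1 = 7)
a(l) = 3 - (17 + l)/(7 + l) (a(l) = 3 - (l + 17)/(l + 7) = 3 - (17 + l)/(7 + l))
126*a(K(3, -3)) = 126*(2*(2 + 3)/(7 + 3)) = 126*(2*5/10) = 126*(2*(⅒)*5) = 126*1 = 126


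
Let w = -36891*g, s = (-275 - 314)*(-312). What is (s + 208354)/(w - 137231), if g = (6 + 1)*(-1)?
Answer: 11533/3559 ≈ 3.2405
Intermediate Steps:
g = -7 (g = 7*(-1) = -7)
s = 183768 (s = -589*(-312) = 183768)
w = 258237 (w = -36891*(-7) = 258237)
(s + 208354)/(w - 137231) = (183768 + 208354)/(258237 - 137231) = 392122/121006 = 392122*(1/121006) = 11533/3559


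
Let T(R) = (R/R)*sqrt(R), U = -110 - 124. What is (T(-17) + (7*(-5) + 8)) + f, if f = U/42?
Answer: -228/7 + I*sqrt(17) ≈ -32.571 + 4.1231*I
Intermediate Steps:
U = -234
T(R) = sqrt(R) (T(R) = 1*sqrt(R) = sqrt(R))
f = -39/7 (f = -234/42 = -234*1/42 = -39/7 ≈ -5.5714)
(T(-17) + (7*(-5) + 8)) + f = (sqrt(-17) + (7*(-5) + 8)) - 39/7 = (I*sqrt(17) + (-35 + 8)) - 39/7 = (I*sqrt(17) - 27) - 39/7 = (-27 + I*sqrt(17)) - 39/7 = -228/7 + I*sqrt(17)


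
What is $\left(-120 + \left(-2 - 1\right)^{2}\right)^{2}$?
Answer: $12321$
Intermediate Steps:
$\left(-120 + \left(-2 - 1\right)^{2}\right)^{2} = \left(-120 + \left(-3\right)^{2}\right)^{2} = \left(-120 + 9\right)^{2} = \left(-111\right)^{2} = 12321$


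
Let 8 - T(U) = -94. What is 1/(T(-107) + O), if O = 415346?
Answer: 1/415448 ≈ 2.4070e-6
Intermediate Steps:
T(U) = 102 (T(U) = 8 - 1*(-94) = 8 + 94 = 102)
1/(T(-107) + O) = 1/(102 + 415346) = 1/415448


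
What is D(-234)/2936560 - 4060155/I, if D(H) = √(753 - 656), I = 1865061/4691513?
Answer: -577220301955/56517 + √97/2936560 ≈ -1.0213e+7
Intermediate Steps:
I = 1865061/4691513 (I = 1865061*(1/4691513) = 1865061/4691513 ≈ 0.39754)
D(H) = √97
D(-234)/2936560 - 4060155/I = √97/2936560 - 4060155/1865061/4691513 = √97*(1/2936560) - 4060155*4691513/1865061 = √97/2936560 - 577220301955/56517 = -577220301955/56517 + √97/2936560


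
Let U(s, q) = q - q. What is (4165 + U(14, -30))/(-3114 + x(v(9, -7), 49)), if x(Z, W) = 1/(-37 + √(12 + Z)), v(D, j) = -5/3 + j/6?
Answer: -2519562010/1883789833 + 595*√330/11302738998 ≈ -1.3375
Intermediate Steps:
v(D, j) = -5/3 + j/6 (v(D, j) = -5*⅓ + j*(⅙) = -5/3 + j/6)
U(s, q) = 0
(4165 + U(14, -30))/(-3114 + x(v(9, -7), 49)) = (4165 + 0)/(-3114 + 1/(-37 + √(12 + (-5/3 + (⅙)*(-7))))) = 4165/(-3114 + 1/(-37 + √(12 + (-5/3 - 7/6)))) = 4165/(-3114 + 1/(-37 + √(12 - 17/6))) = 4165/(-3114 + 1/(-37 + √(55/6))) = 4165/(-3114 + 1/(-37 + √330/6))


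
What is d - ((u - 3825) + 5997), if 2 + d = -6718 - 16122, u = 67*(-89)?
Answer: -19051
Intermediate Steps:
u = -5963
d = -22842 (d = -2 + (-6718 - 16122) = -2 - 22840 = -22842)
d - ((u - 3825) + 5997) = -22842 - ((-5963 - 3825) + 5997) = -22842 - (-9788 + 5997) = -22842 - 1*(-3791) = -22842 + 3791 = -19051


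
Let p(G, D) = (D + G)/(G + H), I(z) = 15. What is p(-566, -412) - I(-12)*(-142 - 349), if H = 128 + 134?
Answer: 1119969/152 ≈ 7368.2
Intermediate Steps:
H = 262
p(G, D) = (D + G)/(262 + G) (p(G, D) = (D + G)/(G + 262) = (D + G)/(262 + G))
p(-566, -412) - I(-12)*(-142 - 349) = (-412 - 566)/(262 - 566) - 15*(-142 - 349) = -978/(-304) - 15*(-491) = -1/304*(-978) - 1*(-7365) = 489/152 + 7365 = 1119969/152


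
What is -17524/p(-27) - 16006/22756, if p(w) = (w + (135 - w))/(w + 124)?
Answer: -19341723389/1536030 ≈ -12592.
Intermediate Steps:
p(w) = 135/(124 + w)
-17524/p(-27) - 16006/22756 = -17524/(135/(124 - 27)) - 16006/22756 = -17524/(135/97) - 16006*1/22756 = -17524/(135*(1/97)) - 8003/11378 = -17524/135/97 - 8003/11378 = -17524*97/135 - 8003/11378 = -1699828/135 - 8003/11378 = -19341723389/1536030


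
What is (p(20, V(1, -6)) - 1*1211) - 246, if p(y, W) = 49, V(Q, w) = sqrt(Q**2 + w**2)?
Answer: -1408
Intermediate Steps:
(p(20, V(1, -6)) - 1*1211) - 246 = (49 - 1*1211) - 246 = (49 - 1211) - 246 = -1162 - 246 = -1408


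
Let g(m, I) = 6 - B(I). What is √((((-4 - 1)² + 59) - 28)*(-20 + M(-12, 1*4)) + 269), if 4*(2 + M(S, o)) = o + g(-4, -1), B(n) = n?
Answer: I*√809 ≈ 28.443*I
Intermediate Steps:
g(m, I) = 6 - I
M(S, o) = -¼ + o/4 (M(S, o) = -2 + (o + (6 - 1*(-1)))/4 = -2 + (o + (6 + 1))/4 = -2 + (o + 7)/4 = -2 + (7 + o)/4 = -2 + (7/4 + o/4) = -¼ + o/4)
√((((-4 - 1)² + 59) - 28)*(-20 + M(-12, 1*4)) + 269) = √((((-4 - 1)² + 59) - 28)*(-20 + (-¼ + (1*4)/4)) + 269) = √((((-5)² + 59) - 28)*(-20 + (-¼ + (¼)*4)) + 269) = √(((25 + 59) - 28)*(-20 + (-¼ + 1)) + 269) = √((84 - 28)*(-20 + ¾) + 269) = √(56*(-77/4) + 269) = √(-1078 + 269) = √(-809) = I*√809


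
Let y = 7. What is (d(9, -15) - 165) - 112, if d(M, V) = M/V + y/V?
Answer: -4171/15 ≈ -278.07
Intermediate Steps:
d(M, V) = 7/V + M/V (d(M, V) = M/V + 7/V = 7/V + M/V)
(d(9, -15) - 165) - 112 = ((7 + 9)/(-15) - 165) - 112 = (-1/15*16 - 165) - 112 = (-16/15 - 165) - 112 = -2491/15 - 112 = -4171/15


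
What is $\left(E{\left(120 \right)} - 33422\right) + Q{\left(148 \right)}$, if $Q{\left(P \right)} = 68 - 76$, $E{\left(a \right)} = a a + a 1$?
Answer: $-18910$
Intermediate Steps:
$E{\left(a \right)} = a + a^{2}$ ($E{\left(a \right)} = a^{2} + a = a + a^{2}$)
$Q{\left(P \right)} = -8$ ($Q{\left(P \right)} = 68 - 76 = -8$)
$\left(E{\left(120 \right)} - 33422\right) + Q{\left(148 \right)} = \left(120 \left(1 + 120\right) - 33422\right) - 8 = \left(120 \cdot 121 - 33422\right) - 8 = \left(14520 - 33422\right) - 8 = -18902 - 8 = -18910$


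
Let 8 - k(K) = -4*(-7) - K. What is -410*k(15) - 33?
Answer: 2017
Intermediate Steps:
k(K) = -20 + K (k(K) = 8 - (-4*(-7) - K) = 8 - (28 - K) = 8 + (-28 + K) = -20 + K)
-410*k(15) - 33 = -410*(-20 + 15) - 33 = -410*(-5) - 33 = 2050 - 33 = 2017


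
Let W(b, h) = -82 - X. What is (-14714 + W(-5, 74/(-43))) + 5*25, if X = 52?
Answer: -14723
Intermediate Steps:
W(b, h) = -134 (W(b, h) = -82 - 1*52 = -82 - 52 = -134)
(-14714 + W(-5, 74/(-43))) + 5*25 = (-14714 - 134) + 5*25 = -14848 + 125 = -14723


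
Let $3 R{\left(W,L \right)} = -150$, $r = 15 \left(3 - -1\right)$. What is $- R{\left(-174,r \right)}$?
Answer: $50$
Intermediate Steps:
$r = 60$ ($r = 15 \left(3 + 1\right) = 15 \cdot 4 = 60$)
$R{\left(W,L \right)} = -50$ ($R{\left(W,L \right)} = \frac{1}{3} \left(-150\right) = -50$)
$- R{\left(-174,r \right)} = \left(-1\right) \left(-50\right) = 50$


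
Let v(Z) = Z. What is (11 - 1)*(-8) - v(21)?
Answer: -101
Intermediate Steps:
(11 - 1)*(-8) - v(21) = (11 - 1)*(-8) - 1*21 = 10*(-8) - 21 = -80 - 21 = -101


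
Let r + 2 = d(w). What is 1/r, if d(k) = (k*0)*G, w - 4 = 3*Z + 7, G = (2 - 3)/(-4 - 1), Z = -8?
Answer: -1/2 ≈ -0.50000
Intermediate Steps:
G = 1/5 (G = -1/(-5) = -1*(-1/5) = 1/5 ≈ 0.20000)
w = -13 (w = 4 + (3*(-8) + 7) = 4 + (-24 + 7) = 4 - 17 = -13)
d(k) = 0 (d(k) = (k*0)*(1/5) = 0*(1/5) = 0)
r = -2 (r = -2 + 0 = -2)
1/r = 1/(-2) = -1/2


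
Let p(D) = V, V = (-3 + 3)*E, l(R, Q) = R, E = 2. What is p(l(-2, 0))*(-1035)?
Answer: 0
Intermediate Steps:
V = 0 (V = (-3 + 3)*2 = 0*2 = 0)
p(D) = 0
p(l(-2, 0))*(-1035) = 0*(-1035) = 0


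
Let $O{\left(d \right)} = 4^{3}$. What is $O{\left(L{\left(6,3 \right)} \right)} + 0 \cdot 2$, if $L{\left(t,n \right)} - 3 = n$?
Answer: $64$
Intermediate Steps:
$L{\left(t,n \right)} = 3 + n$
$O{\left(d \right)} = 64$
$O{\left(L{\left(6,3 \right)} \right)} + 0 \cdot 2 = 64 + 0 \cdot 2 = 64 + 0 = 64$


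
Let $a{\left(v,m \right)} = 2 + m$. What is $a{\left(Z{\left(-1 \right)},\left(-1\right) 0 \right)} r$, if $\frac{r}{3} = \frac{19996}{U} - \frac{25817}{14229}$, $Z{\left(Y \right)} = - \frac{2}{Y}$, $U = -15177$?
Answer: $- \frac{450898462}{23994837} \approx -18.791$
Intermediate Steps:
$r = - \frac{225449231}{23994837}$ ($r = 3 \left(\frac{19996}{-15177} - \frac{25817}{14229}\right) = 3 \left(19996 \left(- \frac{1}{15177}\right) - \frac{25817}{14229}\right) = 3 \left(- \frac{19996}{15177} - \frac{25817}{14229}\right) = 3 \left(- \frac{225449231}{71984511}\right) = - \frac{225449231}{23994837} \approx -9.3957$)
$a{\left(Z{\left(-1 \right)},\left(-1\right) 0 \right)} r = \left(2 - 0\right) \left(- \frac{225449231}{23994837}\right) = \left(2 + 0\right) \left(- \frac{225449231}{23994837}\right) = 2 \left(- \frac{225449231}{23994837}\right) = - \frac{450898462}{23994837}$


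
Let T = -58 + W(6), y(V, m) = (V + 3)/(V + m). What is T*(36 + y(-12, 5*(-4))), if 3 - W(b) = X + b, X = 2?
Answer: -73143/32 ≈ -2285.7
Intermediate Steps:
W(b) = 1 - b (W(b) = 3 - (2 + b) = 3 + (-2 - b) = 1 - b)
y(V, m) = (3 + V)/(V + m)
T = -63 (T = -58 + (1 - 1*6) = -58 + (1 - 6) = -58 - 5 = -63)
T*(36 + y(-12, 5*(-4))) = -63*(36 + (3 - 12)/(-12 + 5*(-4))) = -63*(36 - 9/(-12 - 20)) = -63*(36 - 9/(-32)) = -63*(36 - 1/32*(-9)) = -63*(36 + 9/32) = -63*1161/32 = -73143/32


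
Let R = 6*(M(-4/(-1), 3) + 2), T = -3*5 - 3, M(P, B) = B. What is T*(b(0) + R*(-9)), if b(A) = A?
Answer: 4860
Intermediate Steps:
T = -18 (T = -15 - 3 = -18)
R = 30 (R = 6*(3 + 2) = 6*5 = 30)
T*(b(0) + R*(-9)) = -18*(0 + 30*(-9)) = -18*(0 - 270) = -18*(-270) = 4860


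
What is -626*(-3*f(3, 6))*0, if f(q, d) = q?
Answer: 0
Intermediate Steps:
-626*(-3*f(3, 6))*0 = -626*(-3*3)*0 = -(-5634)*0 = -626*0 = 0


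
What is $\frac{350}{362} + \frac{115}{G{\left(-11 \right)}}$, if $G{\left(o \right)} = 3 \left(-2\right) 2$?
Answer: $- \frac{18715}{2172} \approx -8.6165$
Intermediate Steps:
$G{\left(o \right)} = -12$ ($G{\left(o \right)} = \left(-6\right) 2 = -12$)
$\frac{350}{362} + \frac{115}{G{\left(-11 \right)}} = \frac{350}{362} + \frac{115}{-12} = 350 \cdot \frac{1}{362} + 115 \left(- \frac{1}{12}\right) = \frac{175}{181} - \frac{115}{12} = - \frac{18715}{2172}$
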